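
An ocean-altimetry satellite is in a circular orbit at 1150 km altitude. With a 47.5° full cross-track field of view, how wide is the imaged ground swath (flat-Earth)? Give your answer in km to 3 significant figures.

Half-angle = 47.5°/2 = 23.75°.
Swath width ≈ 2h·tan(θ/2) = 2 × 1150 × tan(23.75°) = 1012.0 km.

1010 km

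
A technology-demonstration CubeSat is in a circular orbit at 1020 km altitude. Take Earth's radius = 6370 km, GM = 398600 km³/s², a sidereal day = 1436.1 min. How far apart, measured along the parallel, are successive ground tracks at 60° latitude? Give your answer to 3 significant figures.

Semi-major axis a = 6370 + 1020 = 7390 km. Period T = 2π√(a³/μ) = 2π√(7390³/398600) = 6322.3 s = 105.37 min.
Node shift per orbit = (6322.3/86166) × 360° = 26.41°.
Equatorial spacing = 26.41 × 111.2 km/° = 2937 km.
At 60° latitude, spacing = 2937 × cos(60°) = 1468 km.

1470 km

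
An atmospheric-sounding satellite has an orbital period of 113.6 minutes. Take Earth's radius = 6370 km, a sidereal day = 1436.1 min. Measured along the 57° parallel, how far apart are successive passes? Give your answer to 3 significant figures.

T = 113.6 min = 6816.0 s.
Node shift per orbit = (6816.0/86166) × 360° = 28.48°.
Equatorial spacing = 28.48 × 111.2 km/° = 3166 km.
At 57° latitude, spacing = 3166 × cos(57°) = 1724 km.

1720 km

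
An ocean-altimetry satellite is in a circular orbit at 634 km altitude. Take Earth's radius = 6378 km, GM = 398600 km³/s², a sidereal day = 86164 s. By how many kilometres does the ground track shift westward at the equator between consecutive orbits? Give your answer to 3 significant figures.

Semi-major axis a = 6378 + 634 = 7012 km. Period T = 2π√(a³/μ) = 2π√(7012³/398600) = 5843.5 s = 97.39 min.
During one orbit Earth rotates (5843.5 / 86164) × 360° = 24.41°.
At the equator that is 24.41° × (2π·6378/360) km/° = 24.41 × 111.3 = 2718 km.

2720 km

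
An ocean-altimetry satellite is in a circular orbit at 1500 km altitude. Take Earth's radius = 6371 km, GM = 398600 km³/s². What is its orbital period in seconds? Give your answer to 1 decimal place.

Semi-major axis a = 6371 + 1500 = 7871 km. Period T = 2π√(a³/μ) = 2π√(7871³/398600) = 6949.5 s = 115.83 min.

6949.5 seconds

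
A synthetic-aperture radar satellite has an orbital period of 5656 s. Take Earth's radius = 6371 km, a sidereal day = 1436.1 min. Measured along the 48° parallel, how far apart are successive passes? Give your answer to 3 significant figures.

1760 km

Node shift per orbit = (5656.0/86166) × 360° = 23.63°.
Equatorial spacing = 23.63 × 111.2 km/° = 2628 km.
At 48° latitude, spacing = 2628 × cos(48°) = 1758 km.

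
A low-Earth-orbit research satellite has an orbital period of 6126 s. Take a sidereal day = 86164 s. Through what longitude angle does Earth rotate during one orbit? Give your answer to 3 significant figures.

25.6°

During one orbit Earth rotates (6126.0 / 86164) × 360° = 25.59°.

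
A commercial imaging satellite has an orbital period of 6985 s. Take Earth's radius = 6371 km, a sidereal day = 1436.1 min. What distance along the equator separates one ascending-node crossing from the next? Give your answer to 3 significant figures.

3250 km

During one orbit Earth rotates (6985.0 / 86166) × 360° = 29.18°.
At the equator that is 29.18° × (2π·6371/360) km/° = 29.18 × 111.2 = 3245 km.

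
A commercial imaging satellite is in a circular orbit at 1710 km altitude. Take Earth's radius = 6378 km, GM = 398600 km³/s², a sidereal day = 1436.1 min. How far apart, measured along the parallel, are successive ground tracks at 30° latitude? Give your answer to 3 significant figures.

Semi-major axis a = 6378 + 1710 = 8088 km. Period T = 2π√(a³/μ) = 2π√(8088³/398600) = 7238.9 s = 120.65 min.
Node shift per orbit = (7238.9/86166) × 360° = 30.24°.
Equatorial spacing = 30.24 × 111.3 km/° = 3367 km.
At 30° latitude, spacing = 3367 × cos(30°) = 2916 km.

2920 km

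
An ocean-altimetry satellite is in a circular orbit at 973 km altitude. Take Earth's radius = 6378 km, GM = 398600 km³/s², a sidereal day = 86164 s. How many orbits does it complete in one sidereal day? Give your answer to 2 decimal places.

Semi-major axis a = 6378 + 973 = 7351 km. Period T = 2π√(a³/μ) = 2π√(7351³/398600) = 6272.4 s = 104.54 min.
Orbits per sidereal day = 86164 / 6272.4 = 13.737.

13.74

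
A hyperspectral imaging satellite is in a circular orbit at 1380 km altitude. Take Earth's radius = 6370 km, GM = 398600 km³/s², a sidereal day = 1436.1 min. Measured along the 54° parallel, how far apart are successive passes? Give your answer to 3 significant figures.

Semi-major axis a = 6370 + 1380 = 7750 km. Period T = 2π√(a³/μ) = 2π√(7750³/398600) = 6789.9 s = 113.17 min.
Node shift per orbit = (6789.9/86166) × 360° = 28.37°.
Equatorial spacing = 28.37 × 111.2 km/° = 3154 km.
At 54° latitude, spacing = 3154 × cos(54°) = 1854 km.

1850 km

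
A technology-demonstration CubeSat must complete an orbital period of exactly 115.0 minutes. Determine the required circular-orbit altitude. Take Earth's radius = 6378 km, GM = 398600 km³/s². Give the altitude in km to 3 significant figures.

T = 115.0 min = 6900.0 s.
From T = 2π√(a³/μ): a = (μ T²/4π²)^(1/3) = (398600 × 6900.0² / 4π²)^(1/3) = 7834 km.
Altitude h = a − R = 7834 − 6378 = 1456 km.

1460 km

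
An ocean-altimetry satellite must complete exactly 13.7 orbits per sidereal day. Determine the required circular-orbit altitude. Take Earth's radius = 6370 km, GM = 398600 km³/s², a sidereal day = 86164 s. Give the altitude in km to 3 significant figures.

Required period T = 86164 / 13.7 = 6289.3 s.
From T = 2π√(a³/μ): a = (μ T²/4π²)^(1/3) = (398600 × 6289.3² / 4π²)^(1/3) = 7364 km.
Altitude h = a − R = 7364 − 6370 = 994 km.

994 km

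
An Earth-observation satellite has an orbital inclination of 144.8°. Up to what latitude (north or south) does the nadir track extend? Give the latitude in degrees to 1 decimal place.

35.2°

Retrograde orbit: the ground track reaches ±(180° − i) = ±(180 − 144.8) = ±35.2°.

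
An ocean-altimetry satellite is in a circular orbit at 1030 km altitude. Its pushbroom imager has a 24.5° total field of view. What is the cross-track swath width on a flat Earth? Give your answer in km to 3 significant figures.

Half-angle = 24.5°/2 = 12.25°.
Swath width ≈ 2h·tan(θ/2) = 2 × 1030 × tan(12.25°) = 447.3 km.

447 km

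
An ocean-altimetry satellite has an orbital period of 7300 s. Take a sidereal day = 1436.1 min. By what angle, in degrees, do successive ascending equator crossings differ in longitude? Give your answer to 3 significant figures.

During one orbit Earth rotates (7300.0 / 86166) × 360° = 30.50°.

30.5°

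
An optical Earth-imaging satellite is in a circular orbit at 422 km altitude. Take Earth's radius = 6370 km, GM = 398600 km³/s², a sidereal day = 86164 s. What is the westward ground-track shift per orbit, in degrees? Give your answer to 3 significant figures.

Semi-major axis a = 6370 + 422 = 6792 km. Period T = 2π√(a³/μ) = 2π√(6792³/398600) = 5570.7 s = 92.84 min.
During one orbit Earth rotates (5570.7 / 86164) × 360° = 23.27°.

23.3°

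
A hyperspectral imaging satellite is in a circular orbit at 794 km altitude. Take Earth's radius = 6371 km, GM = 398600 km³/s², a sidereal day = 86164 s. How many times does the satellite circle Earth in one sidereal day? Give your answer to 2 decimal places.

Semi-major axis a = 6371 + 794 = 7165 km. Period T = 2π√(a³/μ) = 2π√(7165³/398600) = 6035.8 s = 100.60 min.
Orbits per sidereal day = 86164 / 6035.8 = 14.275.

14.28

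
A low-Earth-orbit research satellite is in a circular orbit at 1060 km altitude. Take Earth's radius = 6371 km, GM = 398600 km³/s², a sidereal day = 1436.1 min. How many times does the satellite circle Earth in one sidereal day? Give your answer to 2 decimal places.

Semi-major axis a = 6371 + 1060 = 7431 km. Period T = 2π√(a³/μ) = 2π√(7431³/398600) = 6375.0 s = 106.25 min.
Orbits per sidereal day = 86166 / 6375.0 = 13.516.

13.52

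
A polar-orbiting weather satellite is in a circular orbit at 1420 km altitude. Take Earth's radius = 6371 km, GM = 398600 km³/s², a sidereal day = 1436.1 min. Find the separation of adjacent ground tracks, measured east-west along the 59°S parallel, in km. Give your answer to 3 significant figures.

1640 km

Semi-major axis a = 6371 + 1420 = 7791 km. Period T = 2π√(a³/μ) = 2π√(7791³/398600) = 6843.9 s = 114.06 min.
Node shift per orbit = (6843.9/86166) × 360° = 28.59°.
Equatorial spacing = 28.59 × 111.2 km/° = 3179 km.
At 59° latitude, spacing = 3179 × cos(59°) = 1638 km.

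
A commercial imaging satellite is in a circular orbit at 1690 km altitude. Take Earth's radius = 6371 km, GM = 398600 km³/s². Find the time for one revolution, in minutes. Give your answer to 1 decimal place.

Semi-major axis a = 6371 + 1690 = 8061 km. Period T = 2π√(a³/μ) = 2π√(8061³/398600) = 7202.7 s = 120.04 min.

120.0 min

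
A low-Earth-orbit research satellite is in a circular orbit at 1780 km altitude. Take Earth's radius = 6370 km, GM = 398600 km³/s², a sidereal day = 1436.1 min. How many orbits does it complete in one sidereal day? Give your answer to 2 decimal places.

Semi-major axis a = 6370 + 1780 = 8150 km. Period T = 2π√(a³/μ) = 2π√(8150³/398600) = 7322.3 s = 122.04 min.
Orbits per sidereal day = 86166 / 7322.3 = 11.768.

11.77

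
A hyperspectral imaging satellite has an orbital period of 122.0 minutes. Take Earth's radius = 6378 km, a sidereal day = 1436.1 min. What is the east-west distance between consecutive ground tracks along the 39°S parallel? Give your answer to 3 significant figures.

2650 km

T = 122.0 min = 7320.0 s.
Node shift per orbit = (7320.0/86166) × 360° = 30.58°.
Equatorial spacing = 30.58 × 111.3 km/° = 3404 km.
At 39° latitude, spacing = 3404 × cos(39°) = 2646 km.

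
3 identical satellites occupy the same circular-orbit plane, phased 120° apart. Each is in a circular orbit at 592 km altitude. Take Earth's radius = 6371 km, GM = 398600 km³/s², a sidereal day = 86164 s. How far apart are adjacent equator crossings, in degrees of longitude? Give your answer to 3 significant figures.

8.05°

Semi-major axis a = 6371 + 592 = 6963 km. Period T = 2π√(a³/μ) = 2π√(6963³/398600) = 5782.4 s = 96.37 min.
Single-satellite node shift = (5782.4/86164) × 360° = 24.16°.
With 3 satellites evenly phased, successive equator crossings are 24.16/3 = 8.053° apart.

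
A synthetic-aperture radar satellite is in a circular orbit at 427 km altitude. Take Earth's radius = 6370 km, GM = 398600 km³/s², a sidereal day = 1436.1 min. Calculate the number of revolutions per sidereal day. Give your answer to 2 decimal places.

15.45

Semi-major axis a = 6370 + 427 = 6797 km. Period T = 2π√(a³/μ) = 2π√(6797³/398600) = 5576.8 s = 92.95 min.
Orbits per sidereal day = 86166 / 5576.8 = 15.451.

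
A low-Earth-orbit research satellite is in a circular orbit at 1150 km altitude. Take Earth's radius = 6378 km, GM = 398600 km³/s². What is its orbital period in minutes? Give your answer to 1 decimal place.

108.3 min

Semi-major axis a = 6378 + 1150 = 7528 km. Period T = 2π√(a³/μ) = 2π√(7528³/398600) = 6500.3 s = 108.34 min.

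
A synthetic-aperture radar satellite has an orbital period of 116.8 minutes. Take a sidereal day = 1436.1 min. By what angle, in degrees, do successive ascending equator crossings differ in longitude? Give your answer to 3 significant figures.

29.3°

T = 116.8 min = 7008.0 s.
During one orbit Earth rotates (7008.0 / 86166) × 360° = 29.28°.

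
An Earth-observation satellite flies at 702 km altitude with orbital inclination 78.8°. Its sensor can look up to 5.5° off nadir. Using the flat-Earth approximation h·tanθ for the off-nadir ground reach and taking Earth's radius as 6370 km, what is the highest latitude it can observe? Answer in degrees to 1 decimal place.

For a prograde orbit the ground track reaches latitude ±i = ±78.8°.
Sensor half-swath on the ground ≈ 702·tan(5.5°) = 68 km = 0.61° of latitude.
Maximum observable latitude ≈ 78.8 + 0.61 = 79.4°.

79.4°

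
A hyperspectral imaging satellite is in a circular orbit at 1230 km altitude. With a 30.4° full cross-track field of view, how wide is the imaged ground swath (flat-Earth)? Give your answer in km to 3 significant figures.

Half-angle = 30.4°/2 = 15.2°.
Swath width ≈ 2h·tan(θ/2) = 2 × 1230 × tan(15.2°) = 668.4 km.

668 km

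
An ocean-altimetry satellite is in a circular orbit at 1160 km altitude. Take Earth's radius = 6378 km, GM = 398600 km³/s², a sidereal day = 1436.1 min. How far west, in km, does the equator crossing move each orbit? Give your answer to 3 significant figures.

3030 km

Semi-major axis a = 6378 + 1160 = 7538 km. Period T = 2π√(a³/μ) = 2π√(7538³/398600) = 6513.2 s = 108.55 min.
During one orbit Earth rotates (6513.2 / 86166) × 360° = 27.21°.
At the equator that is 27.21° × (2π·6378/360) km/° = 27.21 × 111.3 = 3029 km.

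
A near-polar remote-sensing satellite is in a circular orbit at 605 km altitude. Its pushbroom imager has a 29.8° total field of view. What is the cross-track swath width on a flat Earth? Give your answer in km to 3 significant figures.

322 km

Half-angle = 29.8°/2 = 14.9°.
Swath width ≈ 2h·tan(θ/2) = 2 × 605 × tan(14.9°) = 322.0 km.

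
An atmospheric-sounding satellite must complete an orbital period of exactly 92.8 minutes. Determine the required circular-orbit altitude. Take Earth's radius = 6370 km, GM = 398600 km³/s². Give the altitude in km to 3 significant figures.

420 km

T = 92.8 min = 5568.0 s.
From T = 2π√(a³/μ): a = (μ T²/4π²)^(1/3) = (398600 × 5568.0² / 4π²)^(1/3) = 6790 km.
Altitude h = a − R = 6790 − 6370 = 420 km.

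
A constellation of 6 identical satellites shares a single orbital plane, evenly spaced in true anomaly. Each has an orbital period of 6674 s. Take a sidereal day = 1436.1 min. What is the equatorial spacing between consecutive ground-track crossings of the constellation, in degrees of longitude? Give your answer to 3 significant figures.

Single-satellite node shift = (6674.0/86166) × 360° = 27.88°.
With 6 satellites evenly phased, successive equator crossings are 27.88/6 = 4.647° apart.

4.65°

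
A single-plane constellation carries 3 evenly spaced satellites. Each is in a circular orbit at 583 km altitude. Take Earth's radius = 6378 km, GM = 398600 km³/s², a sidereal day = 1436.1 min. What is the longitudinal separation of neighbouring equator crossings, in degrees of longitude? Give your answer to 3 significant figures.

Semi-major axis a = 6378 + 583 = 6961 km. Period T = 2π√(a³/μ) = 2π√(6961³/398600) = 5779.9 s = 96.33 min.
Single-satellite node shift = (5779.9/86166) × 360° = 24.15°.
With 3 satellites evenly phased, successive equator crossings are 24.15/3 = 8.049° apart.

8.05°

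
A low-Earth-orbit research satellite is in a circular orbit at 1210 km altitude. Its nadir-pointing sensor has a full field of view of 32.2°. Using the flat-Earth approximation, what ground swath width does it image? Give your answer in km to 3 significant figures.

Half-angle = 32.2°/2 = 16.1°.
Swath width ≈ 2h·tan(θ/2) = 2 × 1210 × tan(16.1°) = 698.5 km.

698 km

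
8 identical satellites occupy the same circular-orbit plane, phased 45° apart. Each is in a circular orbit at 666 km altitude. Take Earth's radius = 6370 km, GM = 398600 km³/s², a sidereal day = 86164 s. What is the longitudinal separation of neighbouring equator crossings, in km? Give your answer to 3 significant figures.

Semi-major axis a = 6370 + 666 = 7036 km. Period T = 2π√(a³/μ) = 2π√(7036³/398600) = 5873.5 s = 97.89 min.
Single-satellite node shift = (5873.5/86164) × 360° = 24.54°.
With 8 satellites evenly phased, successive equator crossings are 24.54/8 = 3.068° apart.
That is 3.068 × 111.2 = 341 km at the equator.

341 km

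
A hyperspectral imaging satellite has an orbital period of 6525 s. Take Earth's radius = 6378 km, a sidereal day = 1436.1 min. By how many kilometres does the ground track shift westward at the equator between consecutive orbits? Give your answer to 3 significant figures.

3030 km

During one orbit Earth rotates (6525.0 / 86166) × 360° = 27.26°.
At the equator that is 27.26° × (2π·6378/360) km/° = 27.26 × 111.3 = 3035 km.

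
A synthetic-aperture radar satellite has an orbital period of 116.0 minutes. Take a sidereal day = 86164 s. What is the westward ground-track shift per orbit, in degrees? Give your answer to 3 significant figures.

29.1°

T = 116.0 min = 6960.0 s.
During one orbit Earth rotates (6960.0 / 86164) × 360° = 29.08°.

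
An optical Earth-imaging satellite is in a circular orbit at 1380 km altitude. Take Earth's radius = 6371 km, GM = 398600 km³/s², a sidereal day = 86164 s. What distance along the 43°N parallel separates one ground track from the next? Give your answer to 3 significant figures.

2310 km

Semi-major axis a = 6371 + 1380 = 7751 km. Period T = 2π√(a³/μ) = 2π√(7751³/398600) = 6791.2 s = 113.19 min.
Node shift per orbit = (6791.2/86164) × 360° = 28.37°.
Equatorial spacing = 28.37 × 111.2 km/° = 3155 km.
At 43° latitude, spacing = 3155 × cos(43°) = 2307 km.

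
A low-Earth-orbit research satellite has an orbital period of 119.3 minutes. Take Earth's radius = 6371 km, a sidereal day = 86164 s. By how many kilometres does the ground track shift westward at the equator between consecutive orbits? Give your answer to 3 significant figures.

T = 119.3 min = 7158.0 s.
During one orbit Earth rotates (7158.0 / 86164) × 360° = 29.91°.
At the equator that is 29.91° × (2π·6371/360) km/° = 29.91 × 111.2 = 3325 km.

3330 km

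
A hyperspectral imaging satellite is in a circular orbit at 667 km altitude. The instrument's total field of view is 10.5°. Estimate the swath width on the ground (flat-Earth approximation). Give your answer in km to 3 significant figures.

123 km

Half-angle = 10.5°/2 = 5.25°.
Swath width ≈ 2h·tan(θ/2) = 2 × 667 × tan(5.25°) = 122.6 km.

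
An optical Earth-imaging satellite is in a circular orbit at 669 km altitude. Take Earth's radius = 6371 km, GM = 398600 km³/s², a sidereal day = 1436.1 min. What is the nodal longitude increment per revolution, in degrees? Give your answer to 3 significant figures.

Semi-major axis a = 6371 + 669 = 7040 km. Period T = 2π√(a³/μ) = 2π√(7040³/398600) = 5878.5 s = 97.98 min.
During one orbit Earth rotates (5878.5 / 86166) × 360° = 24.56°.

24.6°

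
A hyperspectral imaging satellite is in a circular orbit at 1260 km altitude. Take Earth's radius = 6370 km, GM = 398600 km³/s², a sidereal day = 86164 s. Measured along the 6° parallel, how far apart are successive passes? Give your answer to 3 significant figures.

Semi-major axis a = 6370 + 1260 = 7630 km. Period T = 2π√(a³/μ) = 2π√(7630³/398600) = 6632.8 s = 110.55 min.
Node shift per orbit = (6632.8/86164) × 360° = 27.71°.
Equatorial spacing = 27.71 × 111.2 km/° = 3081 km.
At 6° latitude, spacing = 3081 × cos(6°) = 3064 km.

3060 km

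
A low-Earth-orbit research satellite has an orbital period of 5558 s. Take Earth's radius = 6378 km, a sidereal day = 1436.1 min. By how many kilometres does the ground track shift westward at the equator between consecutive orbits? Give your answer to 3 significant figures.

2580 km

During one orbit Earth rotates (5558.0 / 86166) × 360° = 23.22°.
At the equator that is 23.22° × (2π·6378/360) km/° = 23.22 × 111.3 = 2585 km.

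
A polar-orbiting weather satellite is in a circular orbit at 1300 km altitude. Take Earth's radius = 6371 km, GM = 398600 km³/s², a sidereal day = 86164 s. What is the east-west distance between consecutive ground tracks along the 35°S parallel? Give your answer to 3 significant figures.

Semi-major axis a = 6371 + 1300 = 7671 km. Period T = 2π√(a³/μ) = 2π√(7671³/398600) = 6686.4 s = 111.44 min.
Node shift per orbit = (6686.4/86164) × 360° = 27.94°.
Equatorial spacing = 27.94 × 111.2 km/° = 3106 km.
At 35° latitude, spacing = 3106 × cos(35°) = 2545 km.

2540 km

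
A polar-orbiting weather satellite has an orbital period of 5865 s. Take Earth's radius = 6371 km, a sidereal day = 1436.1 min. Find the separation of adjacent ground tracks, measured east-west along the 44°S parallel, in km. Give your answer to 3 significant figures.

1960 km

Node shift per orbit = (5865.0/86166) × 360° = 24.50°.
Equatorial spacing = 24.50 × 111.2 km/° = 2725 km.
At 44° latitude, spacing = 2725 × cos(44°) = 1960 km.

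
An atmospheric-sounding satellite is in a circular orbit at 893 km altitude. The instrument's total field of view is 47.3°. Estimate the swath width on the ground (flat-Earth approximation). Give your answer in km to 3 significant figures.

Half-angle = 47.3°/2 = 23.65°.
Swath width ≈ 2h·tan(θ/2) = 2 × 893 × tan(23.65°) = 782.1 km.

782 km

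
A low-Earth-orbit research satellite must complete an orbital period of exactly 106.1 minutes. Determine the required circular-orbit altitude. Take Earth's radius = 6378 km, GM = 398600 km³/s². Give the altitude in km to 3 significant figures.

T = 106.1 min = 6366.0 s.
From T = 2π√(a³/μ): a = (μ T²/4π²)^(1/3) = (398600 × 6366.0² / 4π²)^(1/3) = 7424 km.
Altitude h = a − R = 7424 − 6378 = 1046 km.

1050 km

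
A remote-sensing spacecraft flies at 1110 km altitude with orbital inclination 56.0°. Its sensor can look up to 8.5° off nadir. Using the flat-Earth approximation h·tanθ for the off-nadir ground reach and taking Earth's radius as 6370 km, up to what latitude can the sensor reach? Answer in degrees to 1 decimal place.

57.5°

For a prograde orbit the ground track reaches latitude ±i = ±56.0°.
Sensor half-swath on the ground ≈ 1110·tan(8.5°) = 166 km = 1.49° of latitude.
Maximum observable latitude ≈ 56.0 + 1.49 = 57.5°.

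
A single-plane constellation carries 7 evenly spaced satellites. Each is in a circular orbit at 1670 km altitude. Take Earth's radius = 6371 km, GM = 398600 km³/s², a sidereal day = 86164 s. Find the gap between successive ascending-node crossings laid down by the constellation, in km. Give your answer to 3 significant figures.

476 km

Semi-major axis a = 6371 + 1670 = 8041 km. Period T = 2π√(a³/μ) = 2π√(8041³/398600) = 7175.9 s = 119.60 min.
Single-satellite node shift = (7175.9/86164) × 360° = 29.98°.
With 7 satellites evenly phased, successive equator crossings are 29.98/7 = 4.283° apart.
That is 4.283 × 111.2 = 476 km at the equator.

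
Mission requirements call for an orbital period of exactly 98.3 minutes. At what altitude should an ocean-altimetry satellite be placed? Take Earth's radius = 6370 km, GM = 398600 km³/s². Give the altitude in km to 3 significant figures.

T = 98.3 min = 5898.0 s.
From T = 2π√(a³/μ): a = (μ T²/4π²)^(1/3) = (398600 × 5898.0² / 4π²)^(1/3) = 7056 km.
Altitude h = a − R = 7056 − 6370 = 686 km.

686 km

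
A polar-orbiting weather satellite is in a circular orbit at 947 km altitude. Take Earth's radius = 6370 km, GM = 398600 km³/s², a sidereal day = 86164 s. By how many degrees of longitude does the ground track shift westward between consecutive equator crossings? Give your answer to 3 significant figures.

Semi-major axis a = 6370 + 947 = 7317 km. Period T = 2π√(a³/μ) = 2π√(7317³/398600) = 6228.9 s = 103.81 min.
During one orbit Earth rotates (6228.9 / 86164) × 360° = 26.02°.

26.0°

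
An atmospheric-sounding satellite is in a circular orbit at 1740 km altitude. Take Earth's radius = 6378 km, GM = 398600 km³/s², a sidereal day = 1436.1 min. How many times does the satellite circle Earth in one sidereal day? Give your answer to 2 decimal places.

11.84

Semi-major axis a = 6378 + 1740 = 8118 km. Period T = 2π√(a³/μ) = 2π√(8118³/398600) = 7279.2 s = 121.32 min.
Orbits per sidereal day = 86166 / 7279.2 = 11.837.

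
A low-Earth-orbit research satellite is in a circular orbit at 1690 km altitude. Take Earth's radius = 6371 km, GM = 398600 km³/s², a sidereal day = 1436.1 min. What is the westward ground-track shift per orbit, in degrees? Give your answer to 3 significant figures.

30.1°

Semi-major axis a = 6371 + 1690 = 8061 km. Period T = 2π√(a³/μ) = 2π√(8061³/398600) = 7202.7 s = 120.04 min.
During one orbit Earth rotates (7202.7 / 86166) × 360° = 30.09°.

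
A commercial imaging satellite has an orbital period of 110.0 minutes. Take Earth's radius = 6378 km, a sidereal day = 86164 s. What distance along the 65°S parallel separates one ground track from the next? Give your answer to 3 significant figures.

1300 km

T = 110.0 min = 6600.0 s.
Node shift per orbit = (6600.0/86164) × 360° = 27.58°.
Equatorial spacing = 27.58 × 111.3 km/° = 3070 km.
At 65° latitude, spacing = 3070 × cos(65°) = 1297 km.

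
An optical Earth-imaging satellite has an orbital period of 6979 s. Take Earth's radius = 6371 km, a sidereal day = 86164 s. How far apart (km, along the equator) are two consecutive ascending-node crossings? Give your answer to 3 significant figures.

During one orbit Earth rotates (6979.0 / 86164) × 360° = 29.16°.
At the equator that is 29.16° × (2π·6371/360) km/° = 29.16 × 111.2 = 3242 km.

3240 km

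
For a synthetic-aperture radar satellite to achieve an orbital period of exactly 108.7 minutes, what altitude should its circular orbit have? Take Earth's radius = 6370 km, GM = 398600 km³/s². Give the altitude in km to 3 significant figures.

1170 km

T = 108.7 min = 6522.0 s.
From T = 2π√(a³/μ): a = (μ T²/4π²)^(1/3) = (398600 × 6522.0² / 4π²)^(1/3) = 7545 km.
Altitude h = a − R = 7545 − 6370 = 1175 km.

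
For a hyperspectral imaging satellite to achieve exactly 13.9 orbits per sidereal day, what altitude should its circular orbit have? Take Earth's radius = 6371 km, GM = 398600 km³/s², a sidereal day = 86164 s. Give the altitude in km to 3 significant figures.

922 km

Required period T = 86164 / 13.9 = 6198.8 s.
From T = 2π√(a³/μ): a = (μ T²/4π²)^(1/3) = (398600 × 6198.8² / 4π²)^(1/3) = 7293 km.
Altitude h = a − R = 7293 − 6371 = 922 km.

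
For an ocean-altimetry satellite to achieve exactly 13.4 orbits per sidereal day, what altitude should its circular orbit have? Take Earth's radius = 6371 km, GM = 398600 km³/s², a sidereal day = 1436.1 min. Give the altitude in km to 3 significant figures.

1100 km

Required period T = 86166 / 13.4 = 6430.3 s.
From T = 2π√(a³/μ): a = (μ T²/4π²)^(1/3) = (398600 × 6430.3² / 4π²)^(1/3) = 7474 km.
Altitude h = a − R = 7474 − 6371 = 1103 km.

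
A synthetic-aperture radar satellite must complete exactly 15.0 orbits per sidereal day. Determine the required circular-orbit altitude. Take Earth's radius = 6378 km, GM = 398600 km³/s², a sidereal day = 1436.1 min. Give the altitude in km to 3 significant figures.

554 km

Required period T = 86166 / 15.0 = 5744.4 s.
From T = 2π√(a³/μ): a = (μ T²/4π²)^(1/3) = (398600 × 5744.4² / 4π²)^(1/3) = 6932 km.
Altitude h = a − R = 6932 − 6378 = 554 km.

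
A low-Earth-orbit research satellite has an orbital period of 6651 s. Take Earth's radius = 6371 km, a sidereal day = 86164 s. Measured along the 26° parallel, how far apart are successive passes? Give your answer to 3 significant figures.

2780 km

Node shift per orbit = (6651.0/86164) × 360° = 27.79°.
Equatorial spacing = 27.79 × 111.2 km/° = 3090 km.
At 26° latitude, spacing = 3090 × cos(26°) = 2777 km.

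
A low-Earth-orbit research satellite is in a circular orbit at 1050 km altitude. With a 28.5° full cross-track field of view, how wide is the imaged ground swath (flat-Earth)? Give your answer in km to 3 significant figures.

Half-angle = 28.5°/2 = 14.25°.
Swath width ≈ 2h·tan(θ/2) = 2 × 1050 × tan(14.25°) = 533.3 km.

533 km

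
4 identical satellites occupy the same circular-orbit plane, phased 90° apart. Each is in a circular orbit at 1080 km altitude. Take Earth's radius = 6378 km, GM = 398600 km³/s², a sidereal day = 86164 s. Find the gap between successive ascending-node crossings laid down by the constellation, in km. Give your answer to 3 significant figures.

Semi-major axis a = 6378 + 1080 = 7458 km. Period T = 2π√(a³/μ) = 2π√(7458³/398600) = 6409.8 s = 106.83 min.
Single-satellite node shift = (6409.8/86164) × 360° = 26.78°.
With 4 satellites evenly phased, successive equator crossings are 26.78/4 = 6.695° apart.
That is 6.695 × 111.3 = 745 km at the equator.

745 km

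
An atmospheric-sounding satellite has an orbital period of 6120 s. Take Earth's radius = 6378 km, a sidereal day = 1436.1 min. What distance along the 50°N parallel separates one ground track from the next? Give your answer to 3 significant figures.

1830 km

Node shift per orbit = (6120.0/86166) × 360° = 25.57°.
Equatorial spacing = 25.57 × 111.3 km/° = 2846 km.
At 50° latitude, spacing = 2846 × cos(50°) = 1830 km.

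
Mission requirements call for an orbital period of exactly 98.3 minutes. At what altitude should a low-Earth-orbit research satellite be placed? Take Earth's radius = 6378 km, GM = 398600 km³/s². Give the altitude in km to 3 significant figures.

678 km

T = 98.3 min = 5898.0 s.
From T = 2π√(a³/μ): a = (μ T²/4π²)^(1/3) = (398600 × 5898.0² / 4π²)^(1/3) = 7056 km.
Altitude h = a − R = 7056 − 6378 = 678 km.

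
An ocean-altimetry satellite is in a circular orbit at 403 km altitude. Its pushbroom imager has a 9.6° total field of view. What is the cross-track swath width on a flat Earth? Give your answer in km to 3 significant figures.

Half-angle = 9.6°/2 = 4.8°.
Swath width ≈ 2h·tan(θ/2) = 2 × 403 × tan(4.8°) = 67.7 km.

67.7 km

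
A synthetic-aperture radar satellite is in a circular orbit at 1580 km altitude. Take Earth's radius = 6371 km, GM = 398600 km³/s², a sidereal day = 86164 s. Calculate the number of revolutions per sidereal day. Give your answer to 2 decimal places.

Semi-major axis a = 6371 + 1580 = 7951 km. Period T = 2π√(a³/μ) = 2π√(7951³/398600) = 7055.8 s = 117.60 min.
Orbits per sidereal day = 86164 / 7055.8 = 12.212.

12.21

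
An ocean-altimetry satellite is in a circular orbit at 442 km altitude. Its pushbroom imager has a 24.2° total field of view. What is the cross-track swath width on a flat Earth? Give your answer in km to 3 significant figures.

Half-angle = 24.2°/2 = 12.1°.
Swath width ≈ 2h·tan(θ/2) = 2 × 442 × tan(12.1°) = 189.5 km.

190 km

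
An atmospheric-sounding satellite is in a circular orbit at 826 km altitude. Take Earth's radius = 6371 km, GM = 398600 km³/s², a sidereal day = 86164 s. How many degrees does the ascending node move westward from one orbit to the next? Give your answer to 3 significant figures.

Semi-major axis a = 6371 + 826 = 7197 km. Period T = 2π√(a³/μ) = 2π√(7197³/398600) = 6076.3 s = 101.27 min.
During one orbit Earth rotates (6076.3 / 86164) × 360° = 25.39°.

25.4°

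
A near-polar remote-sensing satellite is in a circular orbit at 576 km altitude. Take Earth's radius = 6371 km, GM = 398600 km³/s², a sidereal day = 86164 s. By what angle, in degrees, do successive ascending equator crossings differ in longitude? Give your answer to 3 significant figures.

Semi-major axis a = 6371 + 576 = 6947 km. Period T = 2π√(a³/μ) = 2π√(6947³/398600) = 5762.4 s = 96.04 min.
During one orbit Earth rotates (5762.4 / 86164) × 360° = 24.08°.

24.1°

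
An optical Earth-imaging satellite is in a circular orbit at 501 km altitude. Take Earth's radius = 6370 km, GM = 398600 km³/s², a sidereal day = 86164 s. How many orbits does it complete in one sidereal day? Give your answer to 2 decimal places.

Semi-major axis a = 6370 + 501 = 6871 km. Period T = 2π√(a³/μ) = 2π√(6871³/398600) = 5668.1 s = 94.47 min.
Orbits per sidereal day = 86164 / 5668.1 = 15.201.

15.20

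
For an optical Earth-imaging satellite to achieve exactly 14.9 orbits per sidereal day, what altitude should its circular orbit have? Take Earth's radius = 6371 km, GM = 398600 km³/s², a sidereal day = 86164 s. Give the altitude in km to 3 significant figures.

592 km

Required period T = 86164 / 14.9 = 5782.8 s.
From T = 2π√(a³/μ): a = (μ T²/4π²)^(1/3) = (398600 × 5782.8² / 4π²)^(1/3) = 6963 km.
Altitude h = a − R = 6963 − 6371 = 592 km.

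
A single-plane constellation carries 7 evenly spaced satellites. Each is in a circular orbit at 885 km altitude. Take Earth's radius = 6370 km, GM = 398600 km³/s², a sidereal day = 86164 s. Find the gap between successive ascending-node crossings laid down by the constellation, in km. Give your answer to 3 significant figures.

Semi-major axis a = 6370 + 885 = 7255 km. Period T = 2π√(a³/μ) = 2π√(7255³/398600) = 6149.9 s = 102.50 min.
Single-satellite node shift = (6149.9/86164) × 360° = 25.69°.
With 7 satellites evenly phased, successive equator crossings are 25.69/7 = 3.671° apart.
That is 3.671 × 111.2 = 408 km at the equator.

408 km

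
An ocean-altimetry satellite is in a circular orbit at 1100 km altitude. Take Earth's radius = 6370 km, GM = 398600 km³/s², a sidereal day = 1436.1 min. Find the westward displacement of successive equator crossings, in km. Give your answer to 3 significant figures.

2980 km

Semi-major axis a = 6370 + 1100 = 7470 km. Period T = 2π√(a³/μ) = 2π√(7470³/398600) = 6425.3 s = 107.09 min.
During one orbit Earth rotates (6425.3 / 86166) × 360° = 26.84°.
At the equator that is 26.84° × (2π·6370/360) km/° = 26.84 × 111.2 = 2985 km.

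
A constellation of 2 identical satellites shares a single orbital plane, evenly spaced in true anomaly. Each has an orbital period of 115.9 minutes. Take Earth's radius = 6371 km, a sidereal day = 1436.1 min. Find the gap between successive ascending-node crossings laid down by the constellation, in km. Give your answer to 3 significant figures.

T = 115.9 min = 6954.0 s.
Single-satellite node shift = (6954.0/86166) × 360° = 29.05°.
With 2 satellites evenly phased, successive equator crossings are 29.05/2 = 14.527° apart.
That is 14.527 × 111.2 = 1615 km at the equator.

1620 km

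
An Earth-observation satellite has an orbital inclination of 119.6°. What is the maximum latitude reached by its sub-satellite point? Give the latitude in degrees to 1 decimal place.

Retrograde orbit: the ground track reaches ±(180° − i) = ±(180 − 119.6) = ±60.4°.

60.4°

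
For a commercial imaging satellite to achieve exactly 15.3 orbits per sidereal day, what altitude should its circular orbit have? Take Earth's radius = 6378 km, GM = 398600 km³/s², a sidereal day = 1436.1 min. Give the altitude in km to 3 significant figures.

Required period T = 86166 / 15.3 = 5631.8 s.
From T = 2π√(a³/μ): a = (μ T²/4π²)^(1/3) = (398600 × 5631.8² / 4π²)^(1/3) = 6842 km.
Altitude h = a − R = 6842 − 6378 = 464 km.

464 km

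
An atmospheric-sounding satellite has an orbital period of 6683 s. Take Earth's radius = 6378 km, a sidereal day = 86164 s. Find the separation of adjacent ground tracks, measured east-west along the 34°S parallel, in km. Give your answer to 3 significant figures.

Node shift per orbit = (6683.0/86164) × 360° = 27.92°.
Equatorial spacing = 27.92 × 111.3 km/° = 3108 km.
At 34° latitude, spacing = 3108 × cos(34°) = 2577 km.

2580 km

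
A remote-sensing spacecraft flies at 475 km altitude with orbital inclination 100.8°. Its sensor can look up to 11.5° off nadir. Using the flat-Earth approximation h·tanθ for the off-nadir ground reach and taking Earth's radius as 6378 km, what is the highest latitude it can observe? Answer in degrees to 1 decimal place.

Retrograde orbit: the ground track reaches ±(180° − i) = ±(180 − 100.8) = ±79.2°.
Sensor half-swath on the ground ≈ 475·tan(11.5°) = 97 km = 0.87° of latitude.
Maximum observable latitude ≈ 79.2 + 0.87 = 80.1°.

80.1°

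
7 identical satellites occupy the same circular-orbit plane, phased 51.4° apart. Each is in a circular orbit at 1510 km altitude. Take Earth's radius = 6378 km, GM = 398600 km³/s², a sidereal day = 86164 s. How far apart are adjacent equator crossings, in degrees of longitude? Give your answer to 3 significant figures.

4.16°

Semi-major axis a = 6378 + 1510 = 7888 km. Period T = 2π√(a³/μ) = 2π√(7888³/398600) = 6972.1 s = 116.20 min.
Single-satellite node shift = (6972.1/86164) × 360° = 29.13°.
With 7 satellites evenly phased, successive equator crossings are 29.13/7 = 4.161° apart.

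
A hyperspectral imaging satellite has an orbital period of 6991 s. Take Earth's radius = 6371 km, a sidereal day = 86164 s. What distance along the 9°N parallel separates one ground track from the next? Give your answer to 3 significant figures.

3210 km

Node shift per orbit = (6991.0/86164) × 360° = 29.21°.
Equatorial spacing = 29.21 × 111.2 km/° = 3248 km.
At 9° latitude, spacing = 3248 × cos(9°) = 3208 km.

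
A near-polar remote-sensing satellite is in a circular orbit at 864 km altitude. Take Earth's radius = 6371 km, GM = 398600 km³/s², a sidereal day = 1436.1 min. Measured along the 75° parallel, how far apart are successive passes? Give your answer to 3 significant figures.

736 km

Semi-major axis a = 6371 + 864 = 7235 km. Period T = 2π√(a³/μ) = 2π√(7235³/398600) = 6124.5 s = 102.07 min.
Node shift per orbit = (6124.5/86166) × 360° = 25.59°.
Equatorial spacing = 25.59 × 111.2 km/° = 2845 km.
At 75° latitude, spacing = 2845 × cos(75°) = 736 km.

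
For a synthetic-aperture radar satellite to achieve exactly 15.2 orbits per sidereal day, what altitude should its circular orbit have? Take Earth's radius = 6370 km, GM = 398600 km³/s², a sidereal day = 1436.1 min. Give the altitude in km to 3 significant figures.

Required period T = 86166 / 15.2 = 5668.8 s.
From T = 2π√(a³/μ): a = (μ T²/4π²)^(1/3) = (398600 × 5668.8² / 4π²)^(1/3) = 6872 km.
Altitude h = a − R = 6872 − 6370 = 502 km.

502 km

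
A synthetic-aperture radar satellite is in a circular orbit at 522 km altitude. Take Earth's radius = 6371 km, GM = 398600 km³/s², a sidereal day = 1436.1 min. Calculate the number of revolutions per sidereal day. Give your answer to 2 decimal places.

15.13

Semi-major axis a = 6371 + 522 = 6893 km. Period T = 2π√(a³/μ) = 2π√(6893³/398600) = 5695.4 s = 94.92 min.
Orbits per sidereal day = 86166 / 5695.4 = 15.129.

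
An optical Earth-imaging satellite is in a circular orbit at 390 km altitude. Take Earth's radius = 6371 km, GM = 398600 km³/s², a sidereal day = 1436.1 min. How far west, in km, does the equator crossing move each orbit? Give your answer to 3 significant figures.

2570 km

Semi-major axis a = 6371 + 390 = 6761 km. Period T = 2π√(a³/μ) = 2π√(6761³/398600) = 5532.6 s = 92.21 min.
During one orbit Earth rotates (5532.6 / 86166) × 360° = 23.12°.
At the equator that is 23.12° × (2π·6371/360) km/° = 23.12 × 111.2 = 2570 km.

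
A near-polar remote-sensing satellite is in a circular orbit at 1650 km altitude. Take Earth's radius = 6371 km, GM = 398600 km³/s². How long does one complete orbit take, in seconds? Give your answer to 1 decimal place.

7149.1 seconds

Semi-major axis a = 6371 + 1650 = 8021 km. Period T = 2π√(a³/μ) = 2π√(8021³/398600) = 7149.1 s = 119.15 min.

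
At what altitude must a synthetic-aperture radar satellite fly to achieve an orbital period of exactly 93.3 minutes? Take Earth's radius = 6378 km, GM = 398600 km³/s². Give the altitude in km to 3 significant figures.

T = 93.3 min = 5598.0 s.
From T = 2π√(a³/μ): a = (μ T²/4π²)^(1/3) = (398600 × 5598.0² / 4π²)^(1/3) = 6814 km.
Altitude h = a − R = 6814 − 6378 = 436 km.

436 km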